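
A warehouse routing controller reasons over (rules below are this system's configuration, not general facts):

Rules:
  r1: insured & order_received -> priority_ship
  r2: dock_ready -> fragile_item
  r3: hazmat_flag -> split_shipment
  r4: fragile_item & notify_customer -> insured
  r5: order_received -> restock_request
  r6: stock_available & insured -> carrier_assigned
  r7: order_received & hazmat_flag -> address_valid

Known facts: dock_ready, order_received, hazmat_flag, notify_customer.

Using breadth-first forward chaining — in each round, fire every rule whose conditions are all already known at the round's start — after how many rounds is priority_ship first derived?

3

Round 1: r2 [dock_ready -> fragile_item]; r3 [hazmat_flag -> split_shipment]; r5 [order_received -> restock_request]; r7 [order_received & hazmat_flag -> address_valid]. New: fragile_item, split_shipment, restock_request, address_valid.
Round 2: r4 [fragile_item & notify_customer -> insured]. New: insured.
Round 3: r1 [insured & order_received -> priority_ship]. New: priority_ship.
priority_ship first appears in round 3.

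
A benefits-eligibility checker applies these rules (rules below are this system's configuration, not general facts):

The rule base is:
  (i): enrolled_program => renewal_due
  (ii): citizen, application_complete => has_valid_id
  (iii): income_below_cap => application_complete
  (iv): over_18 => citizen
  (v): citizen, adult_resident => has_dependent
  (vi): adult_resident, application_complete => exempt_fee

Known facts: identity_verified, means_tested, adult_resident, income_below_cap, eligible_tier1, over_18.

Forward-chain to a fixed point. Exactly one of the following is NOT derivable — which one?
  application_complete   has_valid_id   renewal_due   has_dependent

renewal_due

Round 1: (iii) [income_below_cap => application_complete]; (iv) [over_18 => citizen]. New: application_complete, citizen.
Round 2: (ii) [citizen, application_complete => has_valid_id]; (v) [citizen, adult_resident => has_dependent]; (vi) [adult_resident, application_complete => exempt_fee]. New: has_valid_id, has_dependent, exempt_fee.
Derived: has_dependent (round 2), has_valid_id (round 2), application_complete (round 1). renewal_due never appears in any round.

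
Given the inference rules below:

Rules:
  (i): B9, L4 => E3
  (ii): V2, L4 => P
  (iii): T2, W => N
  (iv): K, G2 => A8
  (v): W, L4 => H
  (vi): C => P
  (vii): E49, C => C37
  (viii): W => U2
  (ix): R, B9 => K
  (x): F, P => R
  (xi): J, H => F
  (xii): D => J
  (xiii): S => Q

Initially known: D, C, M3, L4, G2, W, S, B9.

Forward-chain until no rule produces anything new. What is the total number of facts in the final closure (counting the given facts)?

18

[1] (i) [B9, L4 => E3]; (v) [W, L4 => H]; (vi) [C => P]; (viii) [W => U2]; (xii) [D => J]; (xiii) [S => Q]. ⇒ new: E3, H, P, U2, J, Q.
[2] (xi) [J, H => F]. ⇒ new: F.
[3] (x) [F, P => R]. ⇒ new: R.
[4] (ix) [R, B9 => K]. ⇒ new: K.
[5] (iv) [K, G2 => A8]. ⇒ new: A8.
Closure: {A8, B9, C, D, E3, F, G2, H, J, K, L4, M3, P, Q, R, S, U2, W} — 18 facts.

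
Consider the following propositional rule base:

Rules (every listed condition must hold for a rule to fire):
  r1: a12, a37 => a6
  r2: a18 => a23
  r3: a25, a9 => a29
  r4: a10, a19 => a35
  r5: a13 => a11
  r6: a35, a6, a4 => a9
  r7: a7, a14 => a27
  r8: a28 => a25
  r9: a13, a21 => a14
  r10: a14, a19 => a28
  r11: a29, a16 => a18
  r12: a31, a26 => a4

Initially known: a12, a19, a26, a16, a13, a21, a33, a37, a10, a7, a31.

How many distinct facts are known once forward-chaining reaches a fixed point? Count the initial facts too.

23

Round 1: r1 [a12, a37 => a6]; r4 [a10, a19 => a35]; r5 [a13 => a11]; r9 [a13, a21 => a14]; r12 [a31, a26 => a4]. Adds a6, a35, a11, a14, a4.
Round 2: r6 [a35, a6, a4 => a9]; r7 [a7, a14 => a27]; r10 [a14, a19 => a28]. Adds a9, a27, a28.
Round 3: r8 [a28 => a25]. Adds a25.
Round 4: r3 [a25, a9 => a29]. Adds a29.
Round 5: r11 [a29, a16 => a18]. Adds a18.
Round 6: r2 [a18 => a23]. Adds a23.
Closure: {a10, a11, a12, a13, a14, a16, a18, a19, a21, a23, a25, a26, a27, a28, a29, a31, a33, a35, a37, a4, a6, a7, a9} — 23 facts.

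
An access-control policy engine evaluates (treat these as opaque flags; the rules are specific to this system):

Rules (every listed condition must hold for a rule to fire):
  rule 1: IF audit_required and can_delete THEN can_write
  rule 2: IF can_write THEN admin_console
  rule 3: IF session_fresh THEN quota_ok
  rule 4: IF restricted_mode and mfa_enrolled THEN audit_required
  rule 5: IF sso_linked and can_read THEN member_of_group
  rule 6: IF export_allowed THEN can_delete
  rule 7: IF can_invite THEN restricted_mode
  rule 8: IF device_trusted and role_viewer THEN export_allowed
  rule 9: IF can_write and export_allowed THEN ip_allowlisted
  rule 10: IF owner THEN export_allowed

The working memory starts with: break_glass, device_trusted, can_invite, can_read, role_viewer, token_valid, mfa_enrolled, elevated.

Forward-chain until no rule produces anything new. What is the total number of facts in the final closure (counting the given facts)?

15

Round 1: rule 7 [IF can_invite THEN restricted_mode]; rule 8 [IF device_trusted and role_viewer THEN export_allowed]. New: restricted_mode, export_allowed.
Round 2: rule 4 [IF restricted_mode and mfa_enrolled THEN audit_required]; rule 6 [IF export_allowed THEN can_delete]. New: audit_required, can_delete.
Round 3: rule 1 [IF audit_required and can_delete THEN can_write]. New: can_write.
Round 4: rule 2 [IF can_write THEN admin_console]; rule 9 [IF can_write and export_allowed THEN ip_allowlisted]. New: admin_console, ip_allowlisted.
Closure: {admin_console, audit_required, break_glass, can_delete, can_invite, can_read, can_write, device_trusted, elevated, export_allowed, ip_allowlisted, mfa_enrolled, restricted_mode, role_viewer, token_valid} — 15 facts.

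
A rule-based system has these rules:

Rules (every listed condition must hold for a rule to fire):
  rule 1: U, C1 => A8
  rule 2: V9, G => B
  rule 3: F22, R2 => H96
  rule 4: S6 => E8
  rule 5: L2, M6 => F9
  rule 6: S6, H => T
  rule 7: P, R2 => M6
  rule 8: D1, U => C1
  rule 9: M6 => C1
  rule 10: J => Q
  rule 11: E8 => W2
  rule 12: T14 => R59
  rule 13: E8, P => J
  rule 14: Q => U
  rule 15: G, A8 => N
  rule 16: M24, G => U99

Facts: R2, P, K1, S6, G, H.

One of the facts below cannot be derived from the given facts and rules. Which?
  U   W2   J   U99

Round 1: rule 4 [S6 => E8]; rule 6 [S6, H => T]; rule 7 [P, R2 => M6]. Adds E8, T, M6.
Round 2: rule 9 [M6 => C1]; rule 11 [E8 => W2]; rule 13 [E8, P => J]. Adds C1, W2, J.
Round 3: rule 10 [J => Q]. Adds Q.
Round 4: rule 14 [Q => U]. Adds U.
Round 5: rule 1 [U, C1 => A8]. Adds A8.
Round 6: rule 15 [G, A8 => N]. Adds N.
Derived: W2 (round 2), U (round 4), J (round 2). U99 never appears in any round.

U99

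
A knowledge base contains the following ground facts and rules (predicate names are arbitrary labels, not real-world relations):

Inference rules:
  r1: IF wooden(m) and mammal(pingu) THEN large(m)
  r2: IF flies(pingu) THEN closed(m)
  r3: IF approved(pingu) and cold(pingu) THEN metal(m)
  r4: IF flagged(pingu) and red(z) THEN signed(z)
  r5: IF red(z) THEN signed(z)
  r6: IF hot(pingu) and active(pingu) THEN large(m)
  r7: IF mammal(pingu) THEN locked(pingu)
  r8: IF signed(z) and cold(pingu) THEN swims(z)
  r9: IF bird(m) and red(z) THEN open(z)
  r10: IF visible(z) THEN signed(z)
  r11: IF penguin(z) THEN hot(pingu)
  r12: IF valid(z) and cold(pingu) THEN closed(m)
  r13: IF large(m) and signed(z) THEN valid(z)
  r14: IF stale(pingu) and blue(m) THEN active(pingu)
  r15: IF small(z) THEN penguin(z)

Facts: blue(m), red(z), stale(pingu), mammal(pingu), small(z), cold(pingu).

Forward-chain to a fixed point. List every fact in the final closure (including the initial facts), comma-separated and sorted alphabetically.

active(pingu), blue(m), closed(m), cold(pingu), hot(pingu), large(m), locked(pingu), mammal(pingu), penguin(z), red(z), signed(z), small(z), stale(pingu), swims(z), valid(z)

[1] r5 [IF red(z) THEN signed(z)]; r7 [IF mammal(pingu) THEN locked(pingu)]; r14 [IF stale(pingu) and blue(m) THEN active(pingu)]; r15 [IF small(z) THEN penguin(z)]. ⇒ new: signed(z), locked(pingu), active(pingu), penguin(z).
[2] r8 [IF signed(z) and cold(pingu) THEN swims(z)]; r11 [IF penguin(z) THEN hot(pingu)]. ⇒ new: swims(z), hot(pingu).
[3] r6 [IF hot(pingu) and active(pingu) THEN large(m)]. ⇒ new: large(m).
[4] r13 [IF large(m) and signed(z) THEN valid(z)]. ⇒ new: valid(z).
[5] r12 [IF valid(z) and cold(pingu) THEN closed(m)]. ⇒ new: closed(m).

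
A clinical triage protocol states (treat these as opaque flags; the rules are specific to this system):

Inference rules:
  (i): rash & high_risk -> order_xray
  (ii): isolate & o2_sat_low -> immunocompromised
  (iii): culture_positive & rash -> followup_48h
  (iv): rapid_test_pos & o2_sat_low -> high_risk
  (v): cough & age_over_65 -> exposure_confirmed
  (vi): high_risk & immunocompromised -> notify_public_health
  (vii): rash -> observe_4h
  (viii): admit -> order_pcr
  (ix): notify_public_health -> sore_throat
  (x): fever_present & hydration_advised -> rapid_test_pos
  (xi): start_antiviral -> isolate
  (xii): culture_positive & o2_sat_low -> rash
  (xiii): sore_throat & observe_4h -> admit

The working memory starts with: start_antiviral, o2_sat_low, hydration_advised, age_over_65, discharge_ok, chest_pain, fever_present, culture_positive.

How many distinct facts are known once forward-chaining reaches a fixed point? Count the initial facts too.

[1] (x) [fever_present & hydration_advised -> rapid_test_pos]; (xi) [start_antiviral -> isolate]; (xii) [culture_positive & o2_sat_low -> rash]. ⇒ new: rapid_test_pos, isolate, rash.
[2] (ii) [isolate & o2_sat_low -> immunocompromised]; (iii) [culture_positive & rash -> followup_48h]; (iv) [rapid_test_pos & o2_sat_low -> high_risk]; (vii) [rash -> observe_4h]. ⇒ new: immunocompromised, followup_48h, high_risk, observe_4h.
[3] (i) [rash & high_risk -> order_xray]; (vi) [high_risk & immunocompromised -> notify_public_health]. ⇒ new: order_xray, notify_public_health.
[4] (ix) [notify_public_health -> sore_throat]. ⇒ new: sore_throat.
[5] (xiii) [sore_throat & observe_4h -> admit]. ⇒ new: admit.
[6] (viii) [admit -> order_pcr]. ⇒ new: order_pcr.
Closure: {admit, age_over_65, chest_pain, culture_positive, discharge_ok, fever_present, followup_48h, high_risk, hydration_advised, immunocompromised, isolate, notify_public_health, o2_sat_low, observe_4h, order_pcr, order_xray, rapid_test_pos, rash, sore_throat, start_antiviral} — 20 facts.

20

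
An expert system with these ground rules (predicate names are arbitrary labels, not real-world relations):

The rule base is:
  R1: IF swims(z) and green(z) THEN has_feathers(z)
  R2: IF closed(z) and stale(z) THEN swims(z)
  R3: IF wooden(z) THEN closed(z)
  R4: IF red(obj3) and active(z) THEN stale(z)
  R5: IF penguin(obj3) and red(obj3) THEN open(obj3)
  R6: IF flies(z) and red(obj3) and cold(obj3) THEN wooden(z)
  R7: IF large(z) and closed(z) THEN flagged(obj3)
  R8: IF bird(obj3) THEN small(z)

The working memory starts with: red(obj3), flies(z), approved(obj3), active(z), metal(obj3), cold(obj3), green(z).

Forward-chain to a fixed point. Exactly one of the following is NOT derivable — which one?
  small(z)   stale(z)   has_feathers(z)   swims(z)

[1] R4 [IF red(obj3) and active(z) THEN stale(z)]; R6 [IF flies(z) and red(obj3) and cold(obj3) THEN wooden(z)]. ⇒ new: stale(z), wooden(z).
[2] R3 [IF wooden(z) THEN closed(z)]. ⇒ new: closed(z).
[3] R2 [IF closed(z) and stale(z) THEN swims(z)]. ⇒ new: swims(z).
[4] R1 [IF swims(z) and green(z) THEN has_feathers(z)]. ⇒ new: has_feathers(z).
Derived: has_feathers(z) (round 4), swims(z) (round 3), stale(z) (round 1). small(z) never appears in any round.

small(z)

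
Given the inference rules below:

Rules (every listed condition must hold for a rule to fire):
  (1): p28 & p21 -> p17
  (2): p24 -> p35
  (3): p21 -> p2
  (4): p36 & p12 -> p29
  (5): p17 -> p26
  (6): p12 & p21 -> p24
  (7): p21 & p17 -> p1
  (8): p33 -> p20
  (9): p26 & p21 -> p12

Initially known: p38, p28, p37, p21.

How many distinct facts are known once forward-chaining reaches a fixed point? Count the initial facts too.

11

Round 1 — (1), (3), derive p17, p2.
Round 2 — (5), (7), derive p26, p1.
Round 3 — (9), derive p12.
Round 4 — (6), derive p24.
Round 5 — (2), derive p35.
Closure: {p1, p12, p17, p2, p21, p24, p26, p28, p35, p37, p38} — 11 facts.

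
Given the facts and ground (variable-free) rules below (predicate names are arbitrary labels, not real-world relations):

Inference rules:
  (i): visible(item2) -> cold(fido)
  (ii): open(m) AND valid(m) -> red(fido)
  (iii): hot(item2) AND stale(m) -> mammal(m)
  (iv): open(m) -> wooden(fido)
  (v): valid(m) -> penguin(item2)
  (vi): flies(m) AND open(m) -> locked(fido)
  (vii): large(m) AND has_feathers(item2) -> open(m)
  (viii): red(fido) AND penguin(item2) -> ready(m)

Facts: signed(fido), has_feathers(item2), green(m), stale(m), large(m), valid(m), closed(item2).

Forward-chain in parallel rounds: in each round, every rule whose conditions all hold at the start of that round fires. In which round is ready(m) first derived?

Round 1 fires (v), (vii), giving penguin(item2), open(m).
Round 2 fires (ii), (iv), giving red(fido), wooden(fido).
Round 3 fires (viii), giving ready(m).
ready(m) first appears in round 3.

3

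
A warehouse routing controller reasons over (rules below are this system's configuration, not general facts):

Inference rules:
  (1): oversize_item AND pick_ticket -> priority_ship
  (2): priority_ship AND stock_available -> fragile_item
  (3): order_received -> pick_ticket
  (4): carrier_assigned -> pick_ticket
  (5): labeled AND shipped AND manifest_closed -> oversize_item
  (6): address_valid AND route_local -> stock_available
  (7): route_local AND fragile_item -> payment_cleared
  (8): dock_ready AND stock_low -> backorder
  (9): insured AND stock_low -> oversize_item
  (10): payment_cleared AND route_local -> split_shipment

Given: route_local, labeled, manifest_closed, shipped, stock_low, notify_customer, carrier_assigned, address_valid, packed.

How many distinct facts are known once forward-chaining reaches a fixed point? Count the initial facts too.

[1] (4) [carrier_assigned -> pick_ticket]; (5) [labeled AND shipped AND manifest_closed -> oversize_item]; (6) [address_valid AND route_local -> stock_available]. ⇒ new: pick_ticket, oversize_item, stock_available.
[2] (1) [oversize_item AND pick_ticket -> priority_ship]. ⇒ new: priority_ship.
[3] (2) [priority_ship AND stock_available -> fragile_item]. ⇒ new: fragile_item.
[4] (7) [route_local AND fragile_item -> payment_cleared]. ⇒ new: payment_cleared.
[5] (10) [payment_cleared AND route_local -> split_shipment]. ⇒ new: split_shipment.
Closure: {address_valid, carrier_assigned, fragile_item, labeled, manifest_closed, notify_customer, oversize_item, packed, payment_cleared, pick_ticket, priority_ship, route_local, shipped, split_shipment, stock_available, stock_low} — 16 facts.

16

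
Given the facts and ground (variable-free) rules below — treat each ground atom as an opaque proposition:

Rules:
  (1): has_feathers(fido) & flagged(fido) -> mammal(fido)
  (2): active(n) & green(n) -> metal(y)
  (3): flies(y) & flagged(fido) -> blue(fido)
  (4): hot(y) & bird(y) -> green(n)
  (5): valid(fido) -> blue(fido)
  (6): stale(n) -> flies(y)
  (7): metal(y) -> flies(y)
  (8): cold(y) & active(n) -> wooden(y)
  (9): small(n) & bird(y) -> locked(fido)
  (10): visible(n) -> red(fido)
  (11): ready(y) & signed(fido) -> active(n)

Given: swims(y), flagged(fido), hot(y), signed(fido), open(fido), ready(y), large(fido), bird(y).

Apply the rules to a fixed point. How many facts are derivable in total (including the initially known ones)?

[1] (4) [hot(y) & bird(y) -> green(n)]; (11) [ready(y) & signed(fido) -> active(n)]. ⇒ new: green(n), active(n).
[2] (2) [active(n) & green(n) -> metal(y)]. ⇒ new: metal(y).
[3] (7) [metal(y) -> flies(y)]. ⇒ new: flies(y).
[4] (3) [flies(y) & flagged(fido) -> blue(fido)]. ⇒ new: blue(fido).
Closure: {active(n), bird(y), blue(fido), flagged(fido), flies(y), green(n), hot(y), large(fido), metal(y), open(fido), ready(y), signed(fido), swims(y)} — 13 facts.

13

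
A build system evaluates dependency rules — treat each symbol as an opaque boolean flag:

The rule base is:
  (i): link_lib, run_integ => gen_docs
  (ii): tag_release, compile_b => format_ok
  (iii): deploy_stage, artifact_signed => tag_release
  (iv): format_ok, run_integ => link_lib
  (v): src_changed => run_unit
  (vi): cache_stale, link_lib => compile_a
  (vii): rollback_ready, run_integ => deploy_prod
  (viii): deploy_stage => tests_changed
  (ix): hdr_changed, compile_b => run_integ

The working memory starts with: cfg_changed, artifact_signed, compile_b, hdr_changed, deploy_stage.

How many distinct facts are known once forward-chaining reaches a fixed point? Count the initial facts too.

Round 1 fires (iii), (viii), (ix), giving tag_release, tests_changed, run_integ.
Round 2 fires (ii), giving format_ok.
Round 3 fires (iv), giving link_lib.
Round 4 fires (i), giving gen_docs.
Closure: {artifact_signed, cfg_changed, compile_b, deploy_stage, format_ok, gen_docs, hdr_changed, link_lib, run_integ, tag_release, tests_changed} — 11 facts.

11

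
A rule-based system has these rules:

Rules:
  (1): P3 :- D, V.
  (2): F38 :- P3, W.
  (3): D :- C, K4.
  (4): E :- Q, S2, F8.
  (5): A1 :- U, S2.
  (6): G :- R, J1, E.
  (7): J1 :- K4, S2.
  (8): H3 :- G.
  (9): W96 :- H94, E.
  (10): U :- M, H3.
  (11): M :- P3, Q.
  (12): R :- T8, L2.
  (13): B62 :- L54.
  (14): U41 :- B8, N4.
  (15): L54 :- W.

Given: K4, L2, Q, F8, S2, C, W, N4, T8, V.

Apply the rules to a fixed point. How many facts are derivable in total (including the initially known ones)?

23

Round 1: (3) [D :- C, K4.]; (4) [E :- Q, S2, F8.]; (7) [J1 :- K4, S2.]; (12) [R :- T8, L2.]; (15) [L54 :- W.]. New: D, E, J1, R, L54.
Round 2: (1) [P3 :- D, V.]; (6) [G :- R, J1, E.]; (13) [B62 :- L54.]. New: P3, G, B62.
Round 3: (2) [F38 :- P3, W.]; (8) [H3 :- G.]; (11) [M :- P3, Q.]. New: F38, H3, M.
Round 4: (10) [U :- M, H3.]. New: U.
Round 5: (5) [A1 :- U, S2.]. New: A1.
Closure: {A1, B62, C, D, E, F38, F8, G, H3, J1, K4, L2, L54, M, N4, P3, Q, R, S2, T8, U, V, W} — 23 facts.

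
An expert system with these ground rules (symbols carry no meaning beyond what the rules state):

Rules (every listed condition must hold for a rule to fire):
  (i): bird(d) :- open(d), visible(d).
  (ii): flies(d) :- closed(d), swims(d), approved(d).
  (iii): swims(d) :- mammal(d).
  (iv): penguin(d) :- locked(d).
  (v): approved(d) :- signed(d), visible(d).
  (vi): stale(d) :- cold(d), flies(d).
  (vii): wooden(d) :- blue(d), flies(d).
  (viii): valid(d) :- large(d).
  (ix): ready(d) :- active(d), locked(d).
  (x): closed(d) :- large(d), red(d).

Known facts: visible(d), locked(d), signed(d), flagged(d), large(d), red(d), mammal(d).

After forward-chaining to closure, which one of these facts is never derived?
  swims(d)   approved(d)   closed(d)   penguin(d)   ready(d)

Round 1 fires (iii), (iv), (v), (viii), (x), giving swims(d), penguin(d), approved(d), valid(d), closed(d).
Round 2 fires (ii), giving flies(d).
Derived: swims(d) (round 1), closed(d) (round 1), approved(d) (round 1), penguin(d) (round 1). ready(d) never appears in any round.

ready(d)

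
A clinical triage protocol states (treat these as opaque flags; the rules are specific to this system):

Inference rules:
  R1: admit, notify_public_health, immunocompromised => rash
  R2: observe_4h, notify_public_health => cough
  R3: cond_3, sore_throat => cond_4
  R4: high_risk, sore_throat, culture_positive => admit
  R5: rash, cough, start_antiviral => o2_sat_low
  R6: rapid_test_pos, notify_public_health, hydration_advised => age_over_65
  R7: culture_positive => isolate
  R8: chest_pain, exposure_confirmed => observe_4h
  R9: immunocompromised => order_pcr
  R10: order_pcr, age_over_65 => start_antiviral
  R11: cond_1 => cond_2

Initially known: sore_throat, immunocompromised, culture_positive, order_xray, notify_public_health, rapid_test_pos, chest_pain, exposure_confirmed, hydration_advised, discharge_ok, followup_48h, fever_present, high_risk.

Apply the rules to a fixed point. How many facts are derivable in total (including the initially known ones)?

Round 1: R4 [high_risk, sore_throat, culture_positive => admit]; R6 [rapid_test_pos, notify_public_health, hydration_advised => age_over_65]; R7 [culture_positive => isolate]; R8 [chest_pain, exposure_confirmed => observe_4h]; R9 [immunocompromised => order_pcr]. Adds admit, age_over_65, isolate, observe_4h, order_pcr.
Round 2: R1 [admit, notify_public_health, immunocompromised => rash]; R2 [observe_4h, notify_public_health => cough]; R10 [order_pcr, age_over_65 => start_antiviral]. Adds rash, cough, start_antiviral.
Round 3: R5 [rash, cough, start_antiviral => o2_sat_low]. Adds o2_sat_low.
Closure: {admit, age_over_65, chest_pain, cough, culture_positive, discharge_ok, exposure_confirmed, fever_present, followup_48h, high_risk, hydration_advised, immunocompromised, isolate, notify_public_health, o2_sat_low, observe_4h, order_pcr, order_xray, rapid_test_pos, rash, sore_throat, start_antiviral} — 22 facts.

22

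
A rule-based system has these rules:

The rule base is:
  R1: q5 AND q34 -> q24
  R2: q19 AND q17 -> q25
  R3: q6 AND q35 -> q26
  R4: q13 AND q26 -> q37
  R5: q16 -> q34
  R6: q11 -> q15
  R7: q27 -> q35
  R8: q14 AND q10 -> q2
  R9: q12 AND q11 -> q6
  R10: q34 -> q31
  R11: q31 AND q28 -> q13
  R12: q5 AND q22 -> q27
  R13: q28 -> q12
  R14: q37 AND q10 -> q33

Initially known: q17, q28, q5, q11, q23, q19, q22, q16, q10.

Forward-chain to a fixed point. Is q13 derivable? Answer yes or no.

yes

Round 1: R2 [q19 AND q17 -> q25]; R5 [q16 -> q34]; R6 [q11 -> q15]; R12 [q5 AND q22 -> q27]; R13 [q28 -> q12]. New: q25, q34, q15, q27, q12.
Round 2: R1 [q5 AND q34 -> q24]; R7 [q27 -> q35]; R9 [q12 AND q11 -> q6]; R10 [q34 -> q31]. New: q24, q35, q6, q31.
Round 3: R3 [q6 AND q35 -> q26]; R11 [q31 AND q28 -> q13]. New: q26, q13.
Round 4: R4 [q13 AND q26 -> q37]. New: q37.
Round 5: R14 [q37 AND q10 -> q33]. New: q33.
q13 appears in round 3, so it is derivable.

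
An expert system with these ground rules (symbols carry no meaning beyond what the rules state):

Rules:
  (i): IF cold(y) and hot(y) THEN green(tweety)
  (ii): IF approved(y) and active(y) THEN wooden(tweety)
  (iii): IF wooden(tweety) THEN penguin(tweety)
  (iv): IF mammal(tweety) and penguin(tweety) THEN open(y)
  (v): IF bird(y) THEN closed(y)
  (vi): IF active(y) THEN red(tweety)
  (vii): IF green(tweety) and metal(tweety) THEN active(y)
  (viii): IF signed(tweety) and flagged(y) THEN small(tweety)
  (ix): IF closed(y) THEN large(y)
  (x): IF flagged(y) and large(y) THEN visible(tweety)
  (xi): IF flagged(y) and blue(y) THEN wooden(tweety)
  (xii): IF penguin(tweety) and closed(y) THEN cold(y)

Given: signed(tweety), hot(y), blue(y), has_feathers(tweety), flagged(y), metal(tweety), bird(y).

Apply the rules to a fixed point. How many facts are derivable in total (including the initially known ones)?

Round 1: (v) [IF bird(y) THEN closed(y)]; (viii) [IF signed(tweety) and flagged(y) THEN small(tweety)]; (xi) [IF flagged(y) and blue(y) THEN wooden(tweety)]. New: closed(y), small(tweety), wooden(tweety).
Round 2: (iii) [IF wooden(tweety) THEN penguin(tweety)]; (ix) [IF closed(y) THEN large(y)]. New: penguin(tweety), large(y).
Round 3: (x) [IF flagged(y) and large(y) THEN visible(tweety)]; (xii) [IF penguin(tweety) and closed(y) THEN cold(y)]. New: visible(tweety), cold(y).
Round 4: (i) [IF cold(y) and hot(y) THEN green(tweety)]. New: green(tweety).
Round 5: (vii) [IF green(tweety) and metal(tweety) THEN active(y)]. New: active(y).
Round 6: (vi) [IF active(y) THEN red(tweety)]. New: red(tweety).
Closure: {active(y), bird(y), blue(y), closed(y), cold(y), flagged(y), green(tweety), has_feathers(tweety), hot(y), large(y), metal(tweety), penguin(tweety), red(tweety), signed(tweety), small(tweety), visible(tweety), wooden(tweety)} — 17 facts.

17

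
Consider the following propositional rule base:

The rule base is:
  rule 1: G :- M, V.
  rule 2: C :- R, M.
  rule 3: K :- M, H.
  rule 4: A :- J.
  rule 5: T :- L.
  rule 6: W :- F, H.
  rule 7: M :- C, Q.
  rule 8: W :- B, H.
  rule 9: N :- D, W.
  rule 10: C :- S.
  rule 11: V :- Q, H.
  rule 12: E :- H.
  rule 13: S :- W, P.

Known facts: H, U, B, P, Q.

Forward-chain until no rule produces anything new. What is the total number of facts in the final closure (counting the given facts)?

[1] rule 8 [W :- B, H.]; rule 11 [V :- Q, H.]; rule 12 [E :- H.]. ⇒ new: W, V, E.
[2] rule 13 [S :- W, P.]. ⇒ new: S.
[3] rule 10 [C :- S.]. ⇒ new: C.
[4] rule 7 [M :- C, Q.]. ⇒ new: M.
[5] rule 1 [G :- M, V.]; rule 3 [K :- M, H.]. ⇒ new: G, K.
Closure: {B, C, E, G, H, K, M, P, Q, S, U, V, W} — 13 facts.

13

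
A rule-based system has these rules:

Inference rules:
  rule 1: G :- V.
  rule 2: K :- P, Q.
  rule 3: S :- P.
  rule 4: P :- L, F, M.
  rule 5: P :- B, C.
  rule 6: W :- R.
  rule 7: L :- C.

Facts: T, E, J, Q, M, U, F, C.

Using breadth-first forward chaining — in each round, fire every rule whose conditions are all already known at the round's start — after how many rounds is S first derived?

3

Round 1 — rule 7, derive L.
Round 2 — rule 4, derive P.
Round 3 — rule 2, rule 3, derive K, S.
S first appears in round 3.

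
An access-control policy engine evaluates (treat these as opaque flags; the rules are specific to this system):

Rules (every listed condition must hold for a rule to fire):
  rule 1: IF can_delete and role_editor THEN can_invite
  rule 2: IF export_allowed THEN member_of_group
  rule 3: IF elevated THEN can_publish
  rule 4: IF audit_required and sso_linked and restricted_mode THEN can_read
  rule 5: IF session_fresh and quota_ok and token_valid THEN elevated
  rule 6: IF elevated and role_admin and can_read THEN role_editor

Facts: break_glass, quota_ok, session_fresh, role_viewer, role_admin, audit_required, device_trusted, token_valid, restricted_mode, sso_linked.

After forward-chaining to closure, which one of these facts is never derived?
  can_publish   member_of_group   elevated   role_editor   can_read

member_of_group

Round 1: rule 4 [IF audit_required and sso_linked and restricted_mode THEN can_read]; rule 5 [IF session_fresh and quota_ok and token_valid THEN elevated]. Adds can_read, elevated.
Round 2: rule 3 [IF elevated THEN can_publish]; rule 6 [IF elevated and role_admin and can_read THEN role_editor]. Adds can_publish, role_editor.
Derived: role_editor (round 2), elevated (round 1), can_read (round 1), can_publish (round 2). member_of_group never appears in any round.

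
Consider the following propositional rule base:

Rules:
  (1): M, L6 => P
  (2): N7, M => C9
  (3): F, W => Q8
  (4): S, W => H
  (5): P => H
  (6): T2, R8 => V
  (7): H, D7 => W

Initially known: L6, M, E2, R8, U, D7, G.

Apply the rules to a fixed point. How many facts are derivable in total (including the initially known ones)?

10

Round 1: (1) [M, L6 => P]. New: P.
Round 2: (5) [P => H]. New: H.
Round 3: (7) [H, D7 => W]. New: W.
Closure: {D7, E2, G, H, L6, M, P, R8, U, W} — 10 facts.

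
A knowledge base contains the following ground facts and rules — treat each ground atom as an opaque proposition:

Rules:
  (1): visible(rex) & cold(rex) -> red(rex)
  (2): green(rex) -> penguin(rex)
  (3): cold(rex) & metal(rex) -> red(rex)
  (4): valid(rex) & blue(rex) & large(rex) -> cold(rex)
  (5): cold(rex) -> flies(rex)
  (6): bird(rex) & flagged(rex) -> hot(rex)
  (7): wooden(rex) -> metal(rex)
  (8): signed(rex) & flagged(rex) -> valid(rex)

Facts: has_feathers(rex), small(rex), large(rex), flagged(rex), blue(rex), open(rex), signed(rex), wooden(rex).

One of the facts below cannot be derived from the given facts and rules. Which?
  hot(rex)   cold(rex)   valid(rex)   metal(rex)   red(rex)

Round 1: (7) [wooden(rex) -> metal(rex)]; (8) [signed(rex) & flagged(rex) -> valid(rex)]. Adds metal(rex), valid(rex).
Round 2: (4) [valid(rex) & blue(rex) & large(rex) -> cold(rex)]. Adds cold(rex).
Round 3: (3) [cold(rex) & metal(rex) -> red(rex)]; (5) [cold(rex) -> flies(rex)]. Adds red(rex), flies(rex).
Derived: metal(rex) (round 1), valid(rex) (round 1), red(rex) (round 3), cold(rex) (round 2). hot(rex) never appears in any round.

hot(rex)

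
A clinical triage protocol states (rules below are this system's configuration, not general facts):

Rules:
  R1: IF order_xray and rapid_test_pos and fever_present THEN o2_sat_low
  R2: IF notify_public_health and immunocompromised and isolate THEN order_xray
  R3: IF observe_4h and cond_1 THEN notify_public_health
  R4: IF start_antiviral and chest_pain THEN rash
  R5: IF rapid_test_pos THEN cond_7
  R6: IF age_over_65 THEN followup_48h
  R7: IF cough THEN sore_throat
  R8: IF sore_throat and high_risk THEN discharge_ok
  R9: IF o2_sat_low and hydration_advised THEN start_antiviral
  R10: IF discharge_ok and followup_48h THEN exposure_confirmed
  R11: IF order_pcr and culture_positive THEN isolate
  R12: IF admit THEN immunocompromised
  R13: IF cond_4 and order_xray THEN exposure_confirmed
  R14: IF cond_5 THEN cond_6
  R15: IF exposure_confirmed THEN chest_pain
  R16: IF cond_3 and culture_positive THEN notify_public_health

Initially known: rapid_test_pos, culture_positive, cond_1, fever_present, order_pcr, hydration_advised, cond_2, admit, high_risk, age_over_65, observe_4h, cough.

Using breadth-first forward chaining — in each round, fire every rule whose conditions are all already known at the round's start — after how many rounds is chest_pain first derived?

Round 1 — R3, R5, R6, R7, R11, R12, derive notify_public_health, cond_7, followup_48h, sore_throat, isolate, immunocompromised.
Round 2 — R2, R8, derive order_xray, discharge_ok.
Round 3 — R1, R10, derive o2_sat_low, exposure_confirmed.
Round 4 — R9, R15, derive start_antiviral, chest_pain.
chest_pain first appears in round 4.

4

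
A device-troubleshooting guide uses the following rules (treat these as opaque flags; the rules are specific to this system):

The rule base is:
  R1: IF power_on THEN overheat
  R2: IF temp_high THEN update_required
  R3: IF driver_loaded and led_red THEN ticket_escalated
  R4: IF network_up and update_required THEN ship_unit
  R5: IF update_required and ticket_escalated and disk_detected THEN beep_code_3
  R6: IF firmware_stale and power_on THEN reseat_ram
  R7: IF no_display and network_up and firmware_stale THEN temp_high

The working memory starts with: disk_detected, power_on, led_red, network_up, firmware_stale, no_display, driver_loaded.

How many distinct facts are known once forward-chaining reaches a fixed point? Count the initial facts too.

Round 1: R1 [IF power_on THEN overheat]; R3 [IF driver_loaded and led_red THEN ticket_escalated]; R6 [IF firmware_stale and power_on THEN reseat_ram]; R7 [IF no_display and network_up and firmware_stale THEN temp_high]. Adds overheat, ticket_escalated, reseat_ram, temp_high.
Round 2: R2 [IF temp_high THEN update_required]. Adds update_required.
Round 3: R4 [IF network_up and update_required THEN ship_unit]; R5 [IF update_required and ticket_escalated and disk_detected THEN beep_code_3]. Adds ship_unit, beep_code_3.
Closure: {beep_code_3, disk_detected, driver_loaded, firmware_stale, led_red, network_up, no_display, overheat, power_on, reseat_ram, ship_unit, temp_high, ticket_escalated, update_required} — 14 facts.

14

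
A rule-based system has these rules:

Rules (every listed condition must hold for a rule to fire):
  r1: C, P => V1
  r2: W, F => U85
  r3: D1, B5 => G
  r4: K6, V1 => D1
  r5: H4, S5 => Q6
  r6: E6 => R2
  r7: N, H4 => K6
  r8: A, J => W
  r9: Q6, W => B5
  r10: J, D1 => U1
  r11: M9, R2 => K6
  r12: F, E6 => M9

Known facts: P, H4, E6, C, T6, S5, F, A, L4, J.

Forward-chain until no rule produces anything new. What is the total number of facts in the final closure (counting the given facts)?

Round 1: r1 [C, P => V1]; r5 [H4, S5 => Q6]; r6 [E6 => R2]; r8 [A, J => W]; r12 [F, E6 => M9]. Adds V1, Q6, R2, W, M9.
Round 2: r2 [W, F => U85]; r9 [Q6, W => B5]; r11 [M9, R2 => K6]. Adds U85, B5, K6.
Round 3: r4 [K6, V1 => D1]. Adds D1.
Round 4: r3 [D1, B5 => G]; r10 [J, D1 => U1]. Adds G, U1.
Closure: {A, B5, C, D1, E6, F, G, H4, J, K6, L4, M9, P, Q6, R2, S5, T6, U1, U85, V1, W} — 21 facts.

21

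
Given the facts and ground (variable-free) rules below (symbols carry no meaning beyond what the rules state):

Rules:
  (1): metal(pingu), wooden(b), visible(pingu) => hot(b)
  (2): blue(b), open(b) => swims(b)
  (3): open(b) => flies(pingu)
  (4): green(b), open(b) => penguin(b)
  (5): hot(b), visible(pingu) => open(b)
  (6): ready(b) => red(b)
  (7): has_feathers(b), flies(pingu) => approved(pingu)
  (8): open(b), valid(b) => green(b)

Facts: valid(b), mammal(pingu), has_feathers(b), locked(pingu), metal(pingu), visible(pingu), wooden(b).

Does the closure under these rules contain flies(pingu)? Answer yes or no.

yes

Round 1 — (1), derive hot(b).
Round 2 — (5), derive open(b).
Round 3 — (3), (8), derive flies(pingu), green(b).
Round 4 — (4), (7), derive penguin(b), approved(pingu).
flies(pingu) appears in round 3, so it is derivable.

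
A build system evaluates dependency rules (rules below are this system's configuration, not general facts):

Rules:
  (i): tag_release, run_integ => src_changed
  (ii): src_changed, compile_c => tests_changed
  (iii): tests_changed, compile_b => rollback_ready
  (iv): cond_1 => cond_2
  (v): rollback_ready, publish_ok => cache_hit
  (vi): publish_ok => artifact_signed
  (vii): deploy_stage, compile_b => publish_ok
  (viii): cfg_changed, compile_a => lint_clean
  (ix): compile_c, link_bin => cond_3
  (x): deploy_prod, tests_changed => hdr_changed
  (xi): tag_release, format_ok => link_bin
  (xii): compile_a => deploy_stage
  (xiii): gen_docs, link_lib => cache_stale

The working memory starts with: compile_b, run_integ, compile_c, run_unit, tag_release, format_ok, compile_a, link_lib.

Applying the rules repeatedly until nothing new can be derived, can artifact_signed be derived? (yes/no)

Round 1: (i) [tag_release, run_integ => src_changed]; (xi) [tag_release, format_ok => link_bin]; (xii) [compile_a => deploy_stage]. New: src_changed, link_bin, deploy_stage.
Round 2: (ii) [src_changed, compile_c => tests_changed]; (vii) [deploy_stage, compile_b => publish_ok]; (ix) [compile_c, link_bin => cond_3]. New: tests_changed, publish_ok, cond_3.
Round 3: (iii) [tests_changed, compile_b => rollback_ready]; (vi) [publish_ok => artifact_signed]. New: rollback_ready, artifact_signed.
Round 4: (v) [rollback_ready, publish_ok => cache_hit]. New: cache_hit.
artifact_signed appears in round 3, so it is derivable.

yes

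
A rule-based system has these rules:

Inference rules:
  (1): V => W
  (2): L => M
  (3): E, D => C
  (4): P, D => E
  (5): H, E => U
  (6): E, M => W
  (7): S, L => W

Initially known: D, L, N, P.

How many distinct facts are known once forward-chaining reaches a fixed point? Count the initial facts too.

Round 1: (2) [L => M]; (4) [P, D => E]. New: M, E.
Round 2: (3) [E, D => C]; (6) [E, M => W]. New: C, W.
Closure: {C, D, E, L, M, N, P, W} — 8 facts.

8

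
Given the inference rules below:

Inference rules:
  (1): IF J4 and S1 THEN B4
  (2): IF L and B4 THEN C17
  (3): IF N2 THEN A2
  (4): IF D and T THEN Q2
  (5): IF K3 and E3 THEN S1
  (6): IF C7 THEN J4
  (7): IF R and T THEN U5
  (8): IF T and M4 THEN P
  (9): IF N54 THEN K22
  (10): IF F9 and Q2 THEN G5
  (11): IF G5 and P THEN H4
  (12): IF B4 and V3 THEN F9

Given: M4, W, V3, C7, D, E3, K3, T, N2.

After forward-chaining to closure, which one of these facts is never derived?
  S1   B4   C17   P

Round 1: (3) [IF N2 THEN A2]; (4) [IF D and T THEN Q2]; (5) [IF K3 and E3 THEN S1]; (6) [IF C7 THEN J4]; (8) [IF T and M4 THEN P]. Adds A2, Q2, S1, J4, P.
Round 2: (1) [IF J4 and S1 THEN B4]. Adds B4.
Round 3: (12) [IF B4 and V3 THEN F9]. Adds F9.
Round 4: (10) [IF F9 and Q2 THEN G5]. Adds G5.
Round 5: (11) [IF G5 and P THEN H4]. Adds H4.
Derived: B4 (round 2), S1 (round 1), P (round 1). C17 never appears in any round.

C17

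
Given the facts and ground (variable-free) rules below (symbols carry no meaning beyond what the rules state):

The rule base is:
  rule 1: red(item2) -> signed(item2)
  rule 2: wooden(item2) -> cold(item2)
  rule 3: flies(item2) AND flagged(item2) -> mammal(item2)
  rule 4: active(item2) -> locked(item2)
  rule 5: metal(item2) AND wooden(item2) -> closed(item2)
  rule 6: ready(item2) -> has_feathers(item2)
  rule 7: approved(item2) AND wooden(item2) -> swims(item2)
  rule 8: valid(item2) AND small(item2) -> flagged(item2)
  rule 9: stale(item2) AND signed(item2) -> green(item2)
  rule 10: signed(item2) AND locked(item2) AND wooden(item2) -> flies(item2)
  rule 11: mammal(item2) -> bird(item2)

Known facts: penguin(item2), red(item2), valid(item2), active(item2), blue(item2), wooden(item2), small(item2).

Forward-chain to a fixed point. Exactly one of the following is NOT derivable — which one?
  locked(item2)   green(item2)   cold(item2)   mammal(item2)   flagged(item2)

green(item2)

Round 1: rule 1 [red(item2) -> signed(item2)]; rule 2 [wooden(item2) -> cold(item2)]; rule 4 [active(item2) -> locked(item2)]; rule 8 [valid(item2) AND small(item2) -> flagged(item2)]. Adds signed(item2), cold(item2), locked(item2), flagged(item2).
Round 2: rule 10 [signed(item2) AND locked(item2) AND wooden(item2) -> flies(item2)]. Adds flies(item2).
Round 3: rule 3 [flies(item2) AND flagged(item2) -> mammal(item2)]. Adds mammal(item2).
Round 4: rule 11 [mammal(item2) -> bird(item2)]. Adds bird(item2).
Derived: flagged(item2) (round 1), cold(item2) (round 1), locked(item2) (round 1), mammal(item2) (round 3). green(item2) never appears in any round.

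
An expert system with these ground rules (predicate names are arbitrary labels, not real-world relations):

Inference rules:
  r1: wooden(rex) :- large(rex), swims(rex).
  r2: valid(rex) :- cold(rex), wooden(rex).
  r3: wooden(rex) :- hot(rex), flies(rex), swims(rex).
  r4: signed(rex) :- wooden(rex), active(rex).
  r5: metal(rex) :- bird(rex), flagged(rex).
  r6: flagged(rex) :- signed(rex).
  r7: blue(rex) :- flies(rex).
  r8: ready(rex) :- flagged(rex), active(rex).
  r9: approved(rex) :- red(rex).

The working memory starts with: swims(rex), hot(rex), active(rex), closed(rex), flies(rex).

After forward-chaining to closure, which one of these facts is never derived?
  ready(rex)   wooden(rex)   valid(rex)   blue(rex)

valid(rex)

Round 1: r3 [wooden(rex) :- hot(rex), flies(rex), swims(rex).]; r7 [blue(rex) :- flies(rex).]. Adds wooden(rex), blue(rex).
Round 2: r4 [signed(rex) :- wooden(rex), active(rex).]. Adds signed(rex).
Round 3: r6 [flagged(rex) :- signed(rex).]. Adds flagged(rex).
Round 4: r8 [ready(rex) :- flagged(rex), active(rex).]. Adds ready(rex).
Derived: blue(rex) (round 1), ready(rex) (round 4), wooden(rex) (round 1). valid(rex) never appears in any round.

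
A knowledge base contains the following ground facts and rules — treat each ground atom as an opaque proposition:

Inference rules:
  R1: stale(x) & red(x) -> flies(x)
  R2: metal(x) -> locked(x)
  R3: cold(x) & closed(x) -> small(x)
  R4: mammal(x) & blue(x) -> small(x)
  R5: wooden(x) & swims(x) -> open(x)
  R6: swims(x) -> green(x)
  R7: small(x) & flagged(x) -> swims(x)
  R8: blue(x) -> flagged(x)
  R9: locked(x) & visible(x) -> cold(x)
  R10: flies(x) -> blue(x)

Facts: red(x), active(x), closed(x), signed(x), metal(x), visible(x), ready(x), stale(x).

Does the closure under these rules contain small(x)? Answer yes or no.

yes

Round 1 fires R1, R2, giving flies(x), locked(x).
Round 2 fires R9, R10, giving cold(x), blue(x).
Round 3 fires R3, R8, giving small(x), flagged(x).
Round 4 fires R7, giving swims(x).
Round 5 fires R6, giving green(x).
small(x) appears in round 3, so it is derivable.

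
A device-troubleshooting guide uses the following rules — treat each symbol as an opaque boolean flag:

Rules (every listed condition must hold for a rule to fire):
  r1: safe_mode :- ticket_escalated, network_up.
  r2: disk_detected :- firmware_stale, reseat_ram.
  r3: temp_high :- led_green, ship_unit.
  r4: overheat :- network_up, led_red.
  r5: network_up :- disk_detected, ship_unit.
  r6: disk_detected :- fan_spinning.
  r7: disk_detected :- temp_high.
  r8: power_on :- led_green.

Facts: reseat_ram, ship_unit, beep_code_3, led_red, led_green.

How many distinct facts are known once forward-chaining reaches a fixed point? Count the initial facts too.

Round 1: r3 [temp_high :- led_green, ship_unit.]; r8 [power_on :- led_green.]. New: temp_high, power_on.
Round 2: r7 [disk_detected :- temp_high.]. New: disk_detected.
Round 3: r5 [network_up :- disk_detected, ship_unit.]. New: network_up.
Round 4: r4 [overheat :- network_up, led_red.]. New: overheat.
Closure: {beep_code_3, disk_detected, led_green, led_red, network_up, overheat, power_on, reseat_ram, ship_unit, temp_high} — 10 facts.

10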